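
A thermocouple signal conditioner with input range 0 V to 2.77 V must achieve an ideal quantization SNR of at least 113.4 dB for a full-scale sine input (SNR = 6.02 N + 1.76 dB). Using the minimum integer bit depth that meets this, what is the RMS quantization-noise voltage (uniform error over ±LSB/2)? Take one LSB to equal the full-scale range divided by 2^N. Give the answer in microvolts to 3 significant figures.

Span = 2.77 V.
Solving 6.02 N ≥ 113.4 − 1.76: N ≥ 18.545. Round up → N = 19.
One LSB is 2.77 V / 524288 = 5.2834 µV.
σ_q = LSB/√12 = 5.2834 µV/3.4641 = 1.53 µV.

1.53 µV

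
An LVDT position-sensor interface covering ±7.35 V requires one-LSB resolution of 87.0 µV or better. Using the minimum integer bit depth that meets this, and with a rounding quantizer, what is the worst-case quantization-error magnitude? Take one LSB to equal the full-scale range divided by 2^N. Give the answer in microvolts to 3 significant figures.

Full-scale range = 7.35 V − (-7.35 V) = 14.7 V.
Required number of levels: 14.7/87.0 µV = 168970; smallest N with 2^N ≥ that is 18.
LSB = 14.7 V ÷ 2^18 = 14.7/262144 V = 56.076 µV.
|e|_max = LSB/2 = 28.0 µV.

28.0 µV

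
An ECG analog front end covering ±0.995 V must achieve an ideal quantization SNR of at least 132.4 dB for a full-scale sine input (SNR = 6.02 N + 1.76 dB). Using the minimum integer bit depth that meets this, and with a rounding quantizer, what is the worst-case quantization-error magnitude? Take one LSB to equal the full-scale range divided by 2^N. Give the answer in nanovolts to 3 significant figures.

237 nV

Range = 0.995 − (-0.995) = 1.99 V.
N ≥ (132.4 − 1.76)/6.02 = 21.701 → N_min = 22.
Step size = 1.99/4194304 V = 474.45 nV.
|e|_max = LSB/2 = 237 nV.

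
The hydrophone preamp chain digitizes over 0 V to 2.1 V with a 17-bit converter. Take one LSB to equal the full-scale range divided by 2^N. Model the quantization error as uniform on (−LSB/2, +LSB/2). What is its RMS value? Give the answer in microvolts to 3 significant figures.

4.63 µV

Range is 2.1 V.
LSB = 2.1 V ÷ 2^17 = 2.1/131072 V = 16.022 µV.
For a uniform distribution on [−LSB/2, +LSB/2], V_rms = LSB/√12 = 16.022 µV/3.4641 = 4.63 µV.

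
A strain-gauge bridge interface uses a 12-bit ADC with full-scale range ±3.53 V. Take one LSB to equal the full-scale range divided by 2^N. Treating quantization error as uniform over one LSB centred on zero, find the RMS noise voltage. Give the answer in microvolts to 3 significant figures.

498 µV

Span: 3.53 V − (-3.53 V) = 7.06 V.
LSB = 7.06 V ÷ 2^12 = 7.06/4096 V = 1.7236 mV.
σ_q = LSB/√12 = 1.7236 mV/3.4641 = 498 µV.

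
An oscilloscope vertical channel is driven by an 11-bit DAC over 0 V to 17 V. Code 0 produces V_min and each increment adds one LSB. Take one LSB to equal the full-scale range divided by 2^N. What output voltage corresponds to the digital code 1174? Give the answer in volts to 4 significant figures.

9.745 V

Span = 17 V. LSB = 17 V / 2^11.
Output = V_min + (1174/2048) × range = 0 + 0.573242 × 17 V
      = 0 + 9.74512 = 9.74512 V.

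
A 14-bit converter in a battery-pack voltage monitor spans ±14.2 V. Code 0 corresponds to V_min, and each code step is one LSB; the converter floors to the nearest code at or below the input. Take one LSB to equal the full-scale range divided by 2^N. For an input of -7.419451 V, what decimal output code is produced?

3911

Span: 14.2 V − (-14.2 V) = 28.4 V. LSB = 28.4 V / 2^14 ≈ 1.733 mV.
(V_in − V_min) × 2^14/range = (-7.419451 − (-14.2)) × 16384/28.4 = 3911.708.
Floor → code = 3911.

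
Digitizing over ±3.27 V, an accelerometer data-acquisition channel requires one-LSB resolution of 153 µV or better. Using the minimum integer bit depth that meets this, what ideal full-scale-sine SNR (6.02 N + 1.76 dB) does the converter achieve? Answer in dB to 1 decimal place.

98.1 dB

Range = 3.27 − (-3.27) = 6.54 V.
Levels needed ≥ 6.54/153 µV = 42750. 2^16 = 65536 suffices, so N_min = 16.
Ideal SNR at N = 16: 6.02·16 + 1.76 = 98.1 dB.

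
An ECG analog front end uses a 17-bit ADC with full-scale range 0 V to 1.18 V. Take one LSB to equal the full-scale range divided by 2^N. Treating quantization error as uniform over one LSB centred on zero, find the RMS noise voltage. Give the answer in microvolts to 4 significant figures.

Span = 1.18 V.
LSB = 1.18 V ÷ 2^17 = 1.18/131072 V = 9.00269 µV.
For a uniform distribution on [−LSB/2, +LSB/2], V_rms = LSB/√12 = 9.00269 µV/3.4641 = 2.599 µV.

2.599 µV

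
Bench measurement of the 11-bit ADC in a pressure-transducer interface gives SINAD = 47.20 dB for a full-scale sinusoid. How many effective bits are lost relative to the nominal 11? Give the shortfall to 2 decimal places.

3.45 bits

Effective bits = (47.20 − 1.76)/6.02 = 7.5482.
Lost resolution: 11 − 7.5482 = 3.4518 bits.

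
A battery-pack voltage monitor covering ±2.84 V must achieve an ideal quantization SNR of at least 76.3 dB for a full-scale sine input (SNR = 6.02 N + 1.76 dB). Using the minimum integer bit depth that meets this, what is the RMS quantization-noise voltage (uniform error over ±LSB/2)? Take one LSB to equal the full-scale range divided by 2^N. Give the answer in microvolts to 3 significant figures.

Span: 2.84 V − (-2.84 V) = 5.68 V.
N ≥ (76.3 − 1.76)/6.02 = 12.382 → N_min = 13.
LSB = 5.68 V ÷ 2^13 = 5.68/8192 V = 0.69336 mV.
V_rms = LSB/√12 = 200 µV.

200 µV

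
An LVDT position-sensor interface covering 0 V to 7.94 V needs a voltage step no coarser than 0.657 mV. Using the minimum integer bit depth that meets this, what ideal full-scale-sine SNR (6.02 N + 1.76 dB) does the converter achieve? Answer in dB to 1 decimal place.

86.0 dB

V_FS = 7.94 V.
Levels needed ≥ 7.94/0.657 mV = 12090. 2^14 = 16384 suffices, so N_min = 14.
SNR = 6.02 × 14 + 1.76 = 86.04 dB.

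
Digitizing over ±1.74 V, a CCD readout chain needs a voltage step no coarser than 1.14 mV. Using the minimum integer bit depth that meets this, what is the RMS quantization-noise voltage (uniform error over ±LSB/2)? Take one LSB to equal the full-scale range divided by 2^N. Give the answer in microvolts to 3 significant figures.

245 µV

Full-scale range = 1.74 V − (-1.74 V) = 3.48 V.
Need 2^N ≥ 3.48 V / 1.14 mV = 3053 → N_min = 12.
Step size = 3.48/4096 V = 0.84961 mV.
V_rms = LSB/√12 = 245 µV.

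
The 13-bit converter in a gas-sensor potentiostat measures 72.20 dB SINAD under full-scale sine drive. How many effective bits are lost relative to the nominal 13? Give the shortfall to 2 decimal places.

ENOB = (SINAD − 1.76)/6.02 = (72.20 − 1.76)/6.02 = 11.7010 bits.
Shortfall = 13 − 11.7010 = 1.2990 bits.

1.30 bits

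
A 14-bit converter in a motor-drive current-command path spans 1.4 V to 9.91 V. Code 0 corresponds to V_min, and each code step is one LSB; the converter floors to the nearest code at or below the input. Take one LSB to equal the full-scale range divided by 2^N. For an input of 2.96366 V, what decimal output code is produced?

3010

Range = 9.91 − (1.4) = 8.51 V. LSB = 8.51 V / 2^14 ≈ 0.5194 mV.
(V_in − V_min) × 2^14/range = (2.96366 − (1.4)) × 16384/8.51 = 3010.459.
Floor → code = 3010.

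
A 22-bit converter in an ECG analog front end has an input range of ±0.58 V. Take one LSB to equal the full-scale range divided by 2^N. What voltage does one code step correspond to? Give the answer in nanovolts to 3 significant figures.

277 nV

Span: 0.58 V − (-0.58 V) = 1.16 V.
There are 2^22 = 4194304 steps.
LSB = 1.16 V / 2^22 = 277 nV.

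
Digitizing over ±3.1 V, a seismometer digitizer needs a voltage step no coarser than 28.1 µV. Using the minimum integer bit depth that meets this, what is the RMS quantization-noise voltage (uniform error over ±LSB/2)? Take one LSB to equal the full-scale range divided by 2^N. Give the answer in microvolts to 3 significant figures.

The full-scale span is 3.1 − (-3.1) = 6.2 V.
Need 2^N ≥ 6.2 V / 28.1 µV = 220600 → N_min = 18.
LSB = 6.2 V / 2^18 = 23.651 µV.
RMS noise = LSB/√12 = 6.83 µV.

6.83 µV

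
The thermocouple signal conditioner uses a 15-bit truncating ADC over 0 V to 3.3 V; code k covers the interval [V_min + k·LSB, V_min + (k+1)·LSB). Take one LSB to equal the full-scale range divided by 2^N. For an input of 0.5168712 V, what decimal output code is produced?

5132

Full-scale range = 3.3 V. LSB = 3.3 V / 2^15 ≈ 100.7 µV.
V_in − V_min = 0.5168712 − (0) = 0.5168712 V.
Divide by LSB: 0.5168712 × 32768/3.3 = 5132.3744.
Truncating gives code 5132.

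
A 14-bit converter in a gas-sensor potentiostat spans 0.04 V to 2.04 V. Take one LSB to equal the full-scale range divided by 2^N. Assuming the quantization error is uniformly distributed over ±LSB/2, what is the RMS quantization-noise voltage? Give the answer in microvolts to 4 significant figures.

35.24 µV

The full-scale span is 2.04 − (0.04) = 2 V.
LSB = 2 V ÷ 2^14 = 2/16384 V = 122.070 µV.
RMS of a uniform error over width LSB is LSB/√12 = 35.24 µV.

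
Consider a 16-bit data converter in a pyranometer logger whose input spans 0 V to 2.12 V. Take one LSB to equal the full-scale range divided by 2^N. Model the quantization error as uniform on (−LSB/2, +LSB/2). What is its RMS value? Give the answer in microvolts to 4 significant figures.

Range is 2.12 V.
LSB = 2.12 V ÷ 2^16 = 2.12/65536 V = 32.3486 µV.
V_rms = LSB/√12 = 32.3486 µV / √12 = 9.338 µV.

9.338 µV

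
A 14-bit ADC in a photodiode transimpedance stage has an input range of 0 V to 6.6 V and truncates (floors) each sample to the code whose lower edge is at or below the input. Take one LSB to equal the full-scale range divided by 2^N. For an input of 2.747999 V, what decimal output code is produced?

6821

Range is 6.6 V. LSB = 6.6 V / 2^14 ≈ 402.8 µV.
V_in − V_min = 2.747999 − (0) = 2.747999 V.
Divide by LSB: 2.747999 × 16384/6.6 = 6821.6993.
Truncating gives code 6821.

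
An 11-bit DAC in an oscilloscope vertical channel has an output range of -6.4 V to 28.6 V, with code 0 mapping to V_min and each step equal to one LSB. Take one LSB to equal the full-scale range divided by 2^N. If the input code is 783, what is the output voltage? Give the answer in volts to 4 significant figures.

6.981 V

Range = 28.6 − (-6.4) = 35 V. LSB = 35 V / 2^11.
Output = V_min + (783/2048) × range = -6.4 + 0.382324 × 35 V
      = -6.4 + 13.3813 = 6.98135 V.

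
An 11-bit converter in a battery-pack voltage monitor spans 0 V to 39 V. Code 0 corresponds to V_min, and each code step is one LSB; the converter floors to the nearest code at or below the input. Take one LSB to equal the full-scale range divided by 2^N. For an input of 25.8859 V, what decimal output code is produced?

Full-scale range = 39 V. LSB = 39 V / 2^11 ≈ 19.04 mV.
V_in − V_min = 25.8859 − (0) = 25.8859 V.
Divide by LSB: 25.8859 × 2048/39 = 1359.3416.
Truncating gives code 1359.

1359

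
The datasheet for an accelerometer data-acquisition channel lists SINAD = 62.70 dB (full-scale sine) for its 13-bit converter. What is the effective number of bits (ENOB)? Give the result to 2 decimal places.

10.12 bits

ENOB = (62.70 − 1.76)/6.02 = 10.1229 bits.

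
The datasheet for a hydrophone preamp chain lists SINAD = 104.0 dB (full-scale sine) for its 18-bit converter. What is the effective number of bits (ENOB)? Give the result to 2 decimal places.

16.98 bits

Inverting SNR = 6.02 N + 1.76: N_eff = (104.0 − 1.76)/6.02 = 16.9834.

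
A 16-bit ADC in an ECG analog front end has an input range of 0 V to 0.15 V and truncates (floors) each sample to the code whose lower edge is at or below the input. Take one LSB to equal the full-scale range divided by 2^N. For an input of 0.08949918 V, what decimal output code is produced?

V_FS = 0.15 V. LSB = 0.15 V / 2^16 ≈ 2.289 µV.
code = ⌊(V_in − V_min)/LSB⌋ = ⌊(V_in − V_min) × 2^16 / range⌋
     = ⌊(0.08949918 − (0)) × 65536 / 0.15⌋ = ⌊0.08949918 × 65536/0.15⌋
     = ⌊39102.788⌋ = 39102.

39102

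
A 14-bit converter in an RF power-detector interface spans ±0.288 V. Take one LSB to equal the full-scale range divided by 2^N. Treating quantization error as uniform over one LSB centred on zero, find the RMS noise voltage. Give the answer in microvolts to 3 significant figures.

Span: 0.288 V − (-0.288 V) = 0.576 V.
Step size = 0.576/16384 V = 35.156 µV.
For a uniform distribution on [−LSB/2, +LSB/2], V_rms = LSB/√12 = 35.156 µV/3.4641 = 10.1 µV.

10.1 µV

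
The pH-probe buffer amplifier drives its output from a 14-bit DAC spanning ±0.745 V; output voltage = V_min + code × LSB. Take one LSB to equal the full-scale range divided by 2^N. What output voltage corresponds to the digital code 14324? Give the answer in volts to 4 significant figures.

The full-scale span is 0.745 − (-0.745) = 1.49 V. LSB = 1.49 V / 2^14.
V_out = V_min + code × LSB = -0.745 V + 14324 × 1.49 V / 16384
      = -0.745 V + 1.30266 V = 0.557659 V.

0.5577 V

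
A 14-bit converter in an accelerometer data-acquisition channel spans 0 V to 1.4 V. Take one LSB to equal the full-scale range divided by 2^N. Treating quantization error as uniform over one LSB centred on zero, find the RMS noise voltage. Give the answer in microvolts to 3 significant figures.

24.7 µV

Range is 1.4 V.
LSB = 1.4 V ÷ 2^14 = 1.4/16384 V = 85.449 µV.
For a uniform distribution on [−LSB/2, +LSB/2], V_rms = LSB/√12 = 85.449 µV/3.4641 = 24.7 µV.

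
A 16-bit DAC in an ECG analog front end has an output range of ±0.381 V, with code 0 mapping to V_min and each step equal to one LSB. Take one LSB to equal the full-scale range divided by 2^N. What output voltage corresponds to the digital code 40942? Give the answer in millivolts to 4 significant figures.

Full-scale range = 0.381 V − (-0.381 V) = 0.762 V. LSB = 0.762 V / 2^16.
Output = V_min + (40942/65536) × range = -0.381 + 0.624725 × 0.762 V
      = -0.381 + 0.476041 = 0.0950407 V.

95.04 mV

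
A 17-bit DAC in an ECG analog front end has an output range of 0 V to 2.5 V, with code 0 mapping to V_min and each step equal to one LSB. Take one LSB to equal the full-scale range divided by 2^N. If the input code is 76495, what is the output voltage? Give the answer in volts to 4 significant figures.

Range is 2.5 V. LSB = 2.5 V / 2^17.
V_out = V_min + code × LSB = 0 V + 76495 × 2.5 V / 131072
      = 0 + 1.45903 = 1.45903 V.

1.459 V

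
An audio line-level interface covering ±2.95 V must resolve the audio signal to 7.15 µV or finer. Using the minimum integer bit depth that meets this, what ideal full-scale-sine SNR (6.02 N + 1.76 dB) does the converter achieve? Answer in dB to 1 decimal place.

Span: 2.95 V − (-2.95 V) = 5.9 V.
Need 2^N ≥ 5.9 V / 7.15 µV = 825200 → N_min = 20.
Ideal SNR at N = 20: 6.02·20 + 1.76 = 122.2 dB.

122.2 dB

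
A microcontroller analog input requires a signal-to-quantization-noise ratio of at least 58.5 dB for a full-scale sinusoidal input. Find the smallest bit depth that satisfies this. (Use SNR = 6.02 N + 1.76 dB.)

N ≥ (58.5 − 1.76)/6.02 = 9.425 → N_min = 10.

10 bits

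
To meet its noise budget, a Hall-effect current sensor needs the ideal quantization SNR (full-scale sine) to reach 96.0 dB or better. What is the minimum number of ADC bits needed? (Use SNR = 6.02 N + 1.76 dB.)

16 bits

Solving 6.02 N ≥ 96.0 − 1.76: N ≥ 15.654. Round up → N = 16.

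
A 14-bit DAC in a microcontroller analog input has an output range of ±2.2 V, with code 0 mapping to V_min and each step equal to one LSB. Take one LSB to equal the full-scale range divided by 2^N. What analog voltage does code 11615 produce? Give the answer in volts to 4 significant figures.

0.9193 V

Full-scale range = 2.2 V − (-2.2 V) = 4.4 V. LSB = 4.4 V / 2^14.
Output = V_min + (11615/16384) × range = -2.2 + 0.708923 × 4.4 V
      = -2.2 V + 3.11926 V = 0.919263 V.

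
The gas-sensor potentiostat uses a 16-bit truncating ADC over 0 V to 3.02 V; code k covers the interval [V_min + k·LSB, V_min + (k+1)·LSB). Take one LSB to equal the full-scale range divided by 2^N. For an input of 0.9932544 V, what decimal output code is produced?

21554

Range is 3.02 V. LSB = 3.02 V / 2^16 ≈ 46.08 µV.
(V_in − V_min) × 2^16/range = (0.9932544 − (0)) × 65536/3.02 = 21554.278.
Floor → code = 21554.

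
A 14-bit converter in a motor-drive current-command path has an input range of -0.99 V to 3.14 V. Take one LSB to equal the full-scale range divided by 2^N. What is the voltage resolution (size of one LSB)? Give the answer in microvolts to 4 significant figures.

The full-scale span is 3.14 − (-0.99) = 4.13 V.
2^14 = 16384 levels.
One LSB is 4.13 V / 16384 = 252.1 µV.

252.1 µV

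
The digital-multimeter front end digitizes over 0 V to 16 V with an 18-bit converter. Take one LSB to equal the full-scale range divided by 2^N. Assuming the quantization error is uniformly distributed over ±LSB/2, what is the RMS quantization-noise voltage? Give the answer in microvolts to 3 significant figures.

17.6 µV

Full-scale range = 16 V.
Step size = 16/262144 V = 61.035 µV.
RMS of a uniform error over width LSB is LSB/√12 = 17.6 µV.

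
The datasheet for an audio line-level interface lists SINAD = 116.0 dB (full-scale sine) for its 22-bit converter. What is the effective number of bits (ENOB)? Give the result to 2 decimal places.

ENOB = (116.0 − 1.76)/6.02 = 18.9767 bits.

18.98 bits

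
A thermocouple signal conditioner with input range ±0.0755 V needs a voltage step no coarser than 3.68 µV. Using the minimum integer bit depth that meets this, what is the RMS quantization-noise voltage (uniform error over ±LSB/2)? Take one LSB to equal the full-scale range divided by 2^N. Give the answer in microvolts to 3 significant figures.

The full-scale span is 0.0755 − (-0.0755) = 0.151 V.
Need 2^N ≥ 0.151 V / 3.68 µV = 41030 → N_min = 16.
LSB = 0.151 V / 2^16 = 2.3041 µV.
σ_q = LSB/√12 = 2.3041 µV/3.4641 = 0.665 µV.

0.665 µV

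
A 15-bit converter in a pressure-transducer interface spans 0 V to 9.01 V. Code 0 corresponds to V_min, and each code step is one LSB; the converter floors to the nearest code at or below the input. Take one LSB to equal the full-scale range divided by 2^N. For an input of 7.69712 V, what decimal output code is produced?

Span = 9.01 V. LSB = 9.01 V / 2^15 ≈ 275.0 µV.
code = ⌊(V_in − V_min)/LSB⌋ = ⌊(V_in − V_min) × 2^15 / range⌋
     = ⌊(7.69712 − (0)) × 32768 / 9.01⌋ = ⌊7.69712 × 32768/9.01⌋
     = ⌊27993.255⌋ = 27993.

27993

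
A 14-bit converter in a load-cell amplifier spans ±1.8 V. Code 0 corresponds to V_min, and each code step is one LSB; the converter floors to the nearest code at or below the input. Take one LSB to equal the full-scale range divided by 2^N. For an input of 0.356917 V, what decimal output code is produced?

9816

Span: 1.8 V − (-1.8 V) = 3.6 V. LSB = 3.6 V / 2^14 ≈ 219.7 µV.
code = ⌊(V_in − V_min)/LSB⌋ = ⌊(V_in − V_min) × 2^14 / range⌋
     = ⌊(0.356917 − (-1.8)) × 16384 / 3.6⌋ = ⌊2.156917 × 16384/3.6⌋
     = ⌊9816.369⌋ = 9816.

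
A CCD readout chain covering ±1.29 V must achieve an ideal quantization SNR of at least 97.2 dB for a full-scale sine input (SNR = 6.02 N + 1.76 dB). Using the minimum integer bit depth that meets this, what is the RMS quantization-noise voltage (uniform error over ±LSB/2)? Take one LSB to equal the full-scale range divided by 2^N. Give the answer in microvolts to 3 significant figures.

11.4 µV

The full-scale span is 1.29 − (-1.29) = 2.58 V.
Solving 6.02 N ≥ 97.2 − 1.76: N ≥ 15.854. Round up → N = 16.
One LSB is 2.58 V / 65536 = 39.368 µV.
σ_q = LSB/√12 = 39.368 µV/3.4641 = 11.4 µV.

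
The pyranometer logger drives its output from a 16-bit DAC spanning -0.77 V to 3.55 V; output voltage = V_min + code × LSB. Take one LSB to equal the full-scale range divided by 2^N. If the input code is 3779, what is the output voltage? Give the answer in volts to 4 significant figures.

-0.5209 V

The full-scale span is 3.55 − (-0.77) = 4.32 V. LSB = 4.32 V / 2^16.
Output = V_min + (3779/65536) × range = -0.77 + 0.0576630 × 4.32 V
      = -0.77 + 0.249104 = -0.520896 V.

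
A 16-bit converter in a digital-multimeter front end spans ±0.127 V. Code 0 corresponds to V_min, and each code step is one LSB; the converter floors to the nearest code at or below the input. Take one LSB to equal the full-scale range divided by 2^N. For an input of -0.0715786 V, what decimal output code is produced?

14299

Span: 0.127 V − (-0.127 V) = 0.254 V. LSB = 0.254 V / 2^16 ≈ 3.876 µV.
code = ⌊(V_in − V_min)/LSB⌋ = ⌊(V_in − V_min) × 2^16 / range⌋
     = ⌊(-0.0715786 − (-0.127)) × 65536 / 0.254⌋ = ⌊0.0554214 × 65536/0.254⌋
     = ⌊14299.594⌋ = 14299.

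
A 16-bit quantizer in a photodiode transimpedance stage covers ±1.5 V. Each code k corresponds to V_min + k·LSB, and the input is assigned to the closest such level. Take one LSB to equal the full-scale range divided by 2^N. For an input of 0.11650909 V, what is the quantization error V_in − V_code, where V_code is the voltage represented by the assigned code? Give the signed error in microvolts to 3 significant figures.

The full-scale span is 1.5 − (-1.5) = 3 V. LSB = 3 V / 2^16 ≈ 45.78 µV.
(0.11650909 − (-1.5)) / LSB = 1.61650909 × 65536/3 = 35313.1799. Nearest integer: k = 35313.
V_code = V_min + k × range/2^16 = -1.5 + 35313 × 3/65536 = 0.11650085449 V.
Error = V_in − V_code = 0.11650909 − (0.11650085449) = +8.24 µV.

+8.24 µV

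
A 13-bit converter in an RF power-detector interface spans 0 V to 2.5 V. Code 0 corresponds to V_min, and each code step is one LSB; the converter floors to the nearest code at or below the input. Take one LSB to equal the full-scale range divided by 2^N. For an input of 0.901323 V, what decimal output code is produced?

Span = 2.5 V. LSB = 2.5 V / 2^13 ≈ 305.2 µV.
code = ⌊(V_in − V_min)/LSB⌋ = ⌊(V_in − V_min) × 2^13 / range⌋
     = ⌊(0.901323 − (0)) × 8192 / 2.5⌋ = ⌊0.901323 × 8192/2.5⌋
     = ⌊2953.455⌋ = 2953.

2953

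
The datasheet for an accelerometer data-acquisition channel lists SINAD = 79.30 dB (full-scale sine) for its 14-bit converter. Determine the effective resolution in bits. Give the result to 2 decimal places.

Inverting SNR = 6.02 N + 1.76: N_eff = (79.30 − 1.76)/6.02 = 12.8804.

12.88 bits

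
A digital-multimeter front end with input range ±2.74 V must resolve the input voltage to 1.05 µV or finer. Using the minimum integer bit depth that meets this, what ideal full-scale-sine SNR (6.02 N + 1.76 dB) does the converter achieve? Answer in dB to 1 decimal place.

Range = 2.74 − (-2.74) = 5.48 V.
Levels needed ≥ 5.48/1.05 µV = 5.219e6. 2^23 = 8388608 suffices, so N_min = 23.
6.02(23) + 1.76 = 140.22 dB.

140.2 dB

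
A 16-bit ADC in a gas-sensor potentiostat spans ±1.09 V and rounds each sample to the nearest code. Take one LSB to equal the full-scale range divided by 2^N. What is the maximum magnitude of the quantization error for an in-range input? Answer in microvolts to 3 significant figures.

The full-scale span is 1.09 − (-1.09) = 2.18 V.
Step size = 2.18/65536 V = 33.264 µV.
Worst-case error for round-to-nearest is half an LSB: 16.6 µV.

16.6 µV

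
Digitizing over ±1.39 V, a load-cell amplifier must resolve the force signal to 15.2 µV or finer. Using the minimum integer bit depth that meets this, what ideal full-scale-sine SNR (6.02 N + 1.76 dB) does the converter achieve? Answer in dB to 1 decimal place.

110.1 dB

Full-scale range = 1.39 V − (-1.39 V) = 2.78 V.
2.78 V / 15.2 µV = 182900. Since 2^17 = 131072 and 2^18 = 262144, N = 18.
6.02(18) + 1.76 = 110.12 dB.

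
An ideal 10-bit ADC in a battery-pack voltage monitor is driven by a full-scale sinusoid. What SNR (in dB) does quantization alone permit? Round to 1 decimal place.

SNR = 6.02·10 + 1.76 = 61.96 dB.

62.0 dB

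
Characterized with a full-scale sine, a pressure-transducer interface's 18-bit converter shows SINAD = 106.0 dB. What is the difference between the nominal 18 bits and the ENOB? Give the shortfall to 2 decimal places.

ENOB = (SINAD − 1.76)/6.02 = (106.0 − 1.76)/6.02 = 17.3156 bits.
18 − 17.3156 = 0.68 bits below nominal.

0.68 bits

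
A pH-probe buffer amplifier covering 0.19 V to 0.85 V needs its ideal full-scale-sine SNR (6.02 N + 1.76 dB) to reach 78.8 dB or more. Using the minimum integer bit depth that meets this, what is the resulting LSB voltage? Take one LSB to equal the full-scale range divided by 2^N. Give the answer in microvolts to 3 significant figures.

80.6 µV

Full-scale range = 0.85 V − (0.19 V) = 0.66 V.
Required N = ⌈(78.8 − 1.76)/6.02⌉ = ⌈12.797⌉ = 13.
LSB = 0.66 V ÷ 2^13 = 0.66/8192 V = 80.6 µV.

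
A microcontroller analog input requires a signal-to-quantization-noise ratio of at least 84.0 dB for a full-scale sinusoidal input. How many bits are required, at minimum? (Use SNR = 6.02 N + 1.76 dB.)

Required N = ⌈(84.0 − 1.76)/6.02⌉ = ⌈13.661⌉ = 14.

14 bits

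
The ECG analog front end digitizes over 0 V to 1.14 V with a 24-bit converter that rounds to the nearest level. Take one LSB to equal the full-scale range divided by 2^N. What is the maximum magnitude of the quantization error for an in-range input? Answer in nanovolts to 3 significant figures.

Range is 1.14 V.
One LSB is 1.14 V / 16777216 = 67.949 nV.
A rounding quantizer has |error| ≤ LSB/2 = 34.0 nV.

34.0 nV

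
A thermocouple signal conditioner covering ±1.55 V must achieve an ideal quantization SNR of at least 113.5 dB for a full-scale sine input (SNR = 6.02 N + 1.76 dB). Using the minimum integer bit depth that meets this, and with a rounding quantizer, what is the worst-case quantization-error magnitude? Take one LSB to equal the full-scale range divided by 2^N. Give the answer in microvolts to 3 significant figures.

Range = 1.55 − (-1.55) = 3.1 V.
N ≥ (113.5 − 1.76)/6.02 = 18.561 → N_min = 19.
Step size = 3.1/524288 V = 5.9128 µV.
|e|_max = LSB/2 = 2.96 µV.

2.96 µV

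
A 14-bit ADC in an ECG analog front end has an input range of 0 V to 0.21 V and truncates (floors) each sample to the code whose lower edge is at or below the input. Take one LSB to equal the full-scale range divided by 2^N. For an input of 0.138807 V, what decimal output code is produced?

Range is 0.21 V. LSB = 0.21 V / 2^14 ≈ 12.82 µV.
V_in − V_min = 0.138807 − (0) = 0.138807 V.
Divide by LSB: 0.138807 × 16384/0.21 = 10829.5899.
Truncating gives code 10829.

10829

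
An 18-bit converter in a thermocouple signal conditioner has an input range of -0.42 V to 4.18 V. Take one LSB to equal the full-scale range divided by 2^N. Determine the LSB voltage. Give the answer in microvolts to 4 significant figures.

17.55 µV

The full-scale span is 4.18 − (-0.42) = 4.6 V.
Number of codes = 2^18 = 262144.
LSB = 4.6 V / 2^18 = 17.55 µV.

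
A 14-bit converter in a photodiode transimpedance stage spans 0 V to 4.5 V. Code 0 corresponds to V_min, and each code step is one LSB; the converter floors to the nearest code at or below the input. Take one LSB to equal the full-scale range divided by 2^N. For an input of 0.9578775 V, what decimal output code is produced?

Span = 4.5 V. LSB = 4.5 V / 2^14 ≈ 274.7 µV.
V_in − V_min = 0.9578775 − (0) = 0.9578775 V.
Divide by LSB: 0.9578775 × 16384/4.5 = 3487.5255.
Truncating gives code 3487.

3487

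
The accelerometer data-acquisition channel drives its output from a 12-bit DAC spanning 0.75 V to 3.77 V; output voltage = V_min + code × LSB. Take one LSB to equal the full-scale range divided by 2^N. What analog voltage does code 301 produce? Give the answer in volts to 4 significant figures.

0.9719 V

Full-scale range = 3.77 V − (0.75 V) = 3.02 V. LSB = 3.02 V / 2^12.
V_out = 0.75 + 301 × (3.02/4096) V
      = 0.75 V + 0.221929 V = 0.971929 V.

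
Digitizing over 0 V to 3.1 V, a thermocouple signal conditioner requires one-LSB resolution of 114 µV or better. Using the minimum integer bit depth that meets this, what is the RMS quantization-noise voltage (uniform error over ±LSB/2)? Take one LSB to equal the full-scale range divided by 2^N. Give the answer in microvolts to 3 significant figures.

V_FS = 3.1 V.
3.1 V / 114 µV = 27190. Since 2^14 = 16384 and 2^15 = 32768, N = 15.
One LSB is 3.1 V / 32768 = 94.604 µV.
V_rms = LSB/√12 = 27.3 µV.

27.3 µV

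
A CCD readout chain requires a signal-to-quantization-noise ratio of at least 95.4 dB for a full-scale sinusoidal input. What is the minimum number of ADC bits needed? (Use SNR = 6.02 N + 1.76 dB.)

N ≥ (95.4 − 1.76)/6.02 = 15.555 → N_min = 16.

16 bits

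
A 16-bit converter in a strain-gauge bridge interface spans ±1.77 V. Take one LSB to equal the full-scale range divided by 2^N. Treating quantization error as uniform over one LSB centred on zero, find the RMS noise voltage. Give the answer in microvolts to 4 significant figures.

Range = 1.77 − (-1.77) = 3.54 V.
One LSB is 3.54 V / 65536 = 54.0161 µV.
V_rms = LSB/√12 = 54.0161 µV / √12 = 15.59 µV.

15.59 µV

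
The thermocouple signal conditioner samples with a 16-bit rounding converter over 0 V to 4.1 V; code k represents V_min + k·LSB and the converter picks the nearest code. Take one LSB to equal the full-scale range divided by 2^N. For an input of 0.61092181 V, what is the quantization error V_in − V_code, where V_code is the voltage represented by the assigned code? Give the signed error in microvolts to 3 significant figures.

Range is 4.1 V. LSB = 4.1 V / 2^16 ≈ 62.56 µV.
Position in LSBs: (0.61092181 − (0)) × 65536/4.1 = 9765.2126; rounding gives k = 9765.
V_code = 0 + (9765/65536) × 4.1 = 0.61090850830 V.
e = 0.61092181 − (0.61090850830) = +13.3 µV.

+13.3 µV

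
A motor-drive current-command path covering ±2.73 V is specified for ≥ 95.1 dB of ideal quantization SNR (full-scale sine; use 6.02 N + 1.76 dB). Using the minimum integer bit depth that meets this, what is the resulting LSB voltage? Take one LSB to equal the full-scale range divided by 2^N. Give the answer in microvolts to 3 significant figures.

83.3 µV

The full-scale span is 2.73 − (-2.73) = 5.46 V.
N ≥ (95.1 − 1.76)/6.02 = 15.505 → N_min = 16.
LSB = 5.46 V ÷ 2^16 = 5.46/65536 V = 83.3 µV.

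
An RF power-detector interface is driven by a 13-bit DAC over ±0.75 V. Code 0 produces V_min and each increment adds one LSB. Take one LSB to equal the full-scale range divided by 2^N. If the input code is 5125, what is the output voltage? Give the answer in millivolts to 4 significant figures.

188.4 mV

The full-scale span is 0.75 − (-0.75) = 1.5 V. LSB = 1.5 V / 2^13.
V_out = -0.75 + 5125 × (1.5/8192) V
      = -0.75 V + 0.938416 V = 0.188416 V.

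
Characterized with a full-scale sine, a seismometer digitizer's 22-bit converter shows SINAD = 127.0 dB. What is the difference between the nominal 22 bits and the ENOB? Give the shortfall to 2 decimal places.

N_eff = (127.0 − 1.76)/6.02 = 20.8040 bits.
Shortfall = 22 − 20.8040 = 1.1960 bits.

1.20 bits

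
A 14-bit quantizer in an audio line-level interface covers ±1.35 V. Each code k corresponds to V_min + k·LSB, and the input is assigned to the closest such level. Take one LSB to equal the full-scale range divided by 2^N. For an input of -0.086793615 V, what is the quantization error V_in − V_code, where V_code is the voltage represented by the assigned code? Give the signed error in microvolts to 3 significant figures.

Span: 1.35 V − (-1.35 V) = 2.7 V. LSB = 2.7 V / 2^14 ≈ 164.8 µV.
(V_in − V_min)/LSB = (-0.086793615 − (-1.35)) × 16384/2.7 = 7665.3235 → nearest code k = 7665.
Reconstructed level: -1.35 + 7665 × 2.7/16384 V = -0.086846923828 V.
e = -0.086793615 − (-0.086846923828) = +53.3 µV.

+53.3 µV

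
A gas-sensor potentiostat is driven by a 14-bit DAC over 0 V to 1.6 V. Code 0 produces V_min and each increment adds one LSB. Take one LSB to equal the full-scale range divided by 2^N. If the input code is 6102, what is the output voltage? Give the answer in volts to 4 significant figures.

0.5959 V

V_FS = 1.6 V. LSB = 1.6 V / 2^14.
V_out = 0 + 6102 × (1.6/16384) V
      = 0 V + 0.595898 V = 0.595898 V.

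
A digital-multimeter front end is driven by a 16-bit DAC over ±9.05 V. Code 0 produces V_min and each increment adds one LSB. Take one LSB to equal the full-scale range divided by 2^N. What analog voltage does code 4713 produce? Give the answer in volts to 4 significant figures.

-7.748 V

Full-scale range = 9.05 V − (-9.05 V) = 18.1 V. LSB = 18.1 V / 2^16.
V_out = V_min + code × LSB = -9.05 V + 4713 × 18.1 V / 65536
      = -9.05 + 1.30166 = -7.74834 V.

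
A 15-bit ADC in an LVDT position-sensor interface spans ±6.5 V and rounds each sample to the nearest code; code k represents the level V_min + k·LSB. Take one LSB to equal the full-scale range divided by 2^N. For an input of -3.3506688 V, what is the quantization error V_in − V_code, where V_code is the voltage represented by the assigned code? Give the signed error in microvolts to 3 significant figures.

Span: 6.5 V − (-6.5 V) = 13 V. LSB = 13 V / 2^15 ≈ 396.7 µV.
Position in LSBs: (-3.3506688 − (-6.5)) × 32768/13 = 7938.2527; rounding gives k = 7938.
Reconstructed level: -6.5 + 7938 × 13/32768 V = -3.3507690430 V.
e = -3.3506688 − (-3.3507690430) = +100 µV.

+100 µV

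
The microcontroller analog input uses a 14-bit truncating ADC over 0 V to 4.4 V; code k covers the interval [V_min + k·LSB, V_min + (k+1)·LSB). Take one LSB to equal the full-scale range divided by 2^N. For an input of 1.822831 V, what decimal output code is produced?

V_FS = 4.4 V. LSB = 4.4 V / 2^14 ≈ 268.6 µV.
(V_in − V_min) × 2^14/range = (1.822831 − (0)) × 16384/4.4 = 6787.560.
Floor → code = 6787.

6787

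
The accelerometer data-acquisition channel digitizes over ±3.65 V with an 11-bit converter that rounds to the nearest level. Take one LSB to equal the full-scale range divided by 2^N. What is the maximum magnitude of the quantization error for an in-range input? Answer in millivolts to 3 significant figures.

Full-scale range = 3.65 V − (-3.65 V) = 7.3 V.
LSB = 7.3 V / 2^11 = 3.5645 mV.
|e|_max = LSB/2 = 1.78 mV.

1.78 mV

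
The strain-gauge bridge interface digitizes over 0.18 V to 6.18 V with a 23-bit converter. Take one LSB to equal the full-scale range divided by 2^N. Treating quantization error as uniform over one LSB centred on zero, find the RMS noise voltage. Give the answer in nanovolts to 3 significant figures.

206 nV

Range = 6.18 − (0.18) = 6 V.
LSB = 6 V ÷ 2^23 = 6/8388608 V = 0.71526 µV.
RMS of a uniform error over width LSB is LSB/√12 = 206 nV.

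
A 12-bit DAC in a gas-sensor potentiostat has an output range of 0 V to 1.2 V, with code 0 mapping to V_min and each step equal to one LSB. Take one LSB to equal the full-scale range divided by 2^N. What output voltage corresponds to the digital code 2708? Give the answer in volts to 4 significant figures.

Full-scale range = 1.2 V. LSB = 1.2 V / 2^12.
Output = V_min + (2708/4096) × range = 0 + 0.661133 × 1.2 V
      = 0 V + 0.793359 V = 0.793359 V.

0.7934 V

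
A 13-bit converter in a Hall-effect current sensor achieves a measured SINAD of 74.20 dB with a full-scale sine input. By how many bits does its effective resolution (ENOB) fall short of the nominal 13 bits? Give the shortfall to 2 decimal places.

N_eff = (74.20 − 1.76)/6.02 = 12.0332 bits.
Shortfall = 13 − 12.0332 = 0.9668 bits.

0.97 bits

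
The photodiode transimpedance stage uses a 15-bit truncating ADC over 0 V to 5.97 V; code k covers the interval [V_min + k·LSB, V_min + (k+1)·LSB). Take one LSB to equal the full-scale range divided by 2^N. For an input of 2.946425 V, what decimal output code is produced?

Full-scale range = 5.97 V. LSB = 5.97 V / 2^15 ≈ 182.2 µV.
V_in − V_min = 2.946425 − (0) = 2.946425 V.
Divide by LSB: 2.946425 × 32768/5.97 = 16172.2704.
Truncating gives code 16172.

16172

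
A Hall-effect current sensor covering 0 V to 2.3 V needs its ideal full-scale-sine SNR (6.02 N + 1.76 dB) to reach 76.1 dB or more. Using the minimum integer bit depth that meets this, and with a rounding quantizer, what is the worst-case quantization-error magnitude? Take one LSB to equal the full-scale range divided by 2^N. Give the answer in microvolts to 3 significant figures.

Span = 2.3 V.
N ≥ (76.1 − 1.76)/6.02 = 12.349 → N_min = 13.
LSB = 2.3 V ÷ 2^13 = 2.3/8192 V = 280.76 µV.
Max error for round-to-nearest is LSB/2 = 140 µV.

140 µV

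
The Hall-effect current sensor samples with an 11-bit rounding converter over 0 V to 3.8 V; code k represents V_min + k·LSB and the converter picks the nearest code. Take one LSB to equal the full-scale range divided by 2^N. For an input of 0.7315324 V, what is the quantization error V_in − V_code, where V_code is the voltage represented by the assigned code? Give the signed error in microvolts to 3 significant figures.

V_FS = 3.8 V. LSB = 3.8 V / 2^11 ≈ 1.855 mV.
(V_in − V_min)/LSB = (0.7315324 − (0)) × 2048/3.8 = 394.2575 → nearest code k = 394.
V_code = V_min + k × range/2^11 = 0 + 394 × 3.8/2048 = 0.7310546875 V.
Error = V_in − V_code = 0.7315324 − (0.7310546875) = +478 µV.

+478 µV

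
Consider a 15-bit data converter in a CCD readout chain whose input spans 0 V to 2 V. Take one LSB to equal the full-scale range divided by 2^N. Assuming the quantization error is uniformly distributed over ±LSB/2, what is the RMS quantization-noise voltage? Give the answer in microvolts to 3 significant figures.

17.6 µV

Span = 2 V.
LSB = 2 V / 2^15 = 61.035 µV.
For a uniform distribution on [−LSB/2, +LSB/2], V_rms = LSB/√12 = 61.035 µV/3.4641 = 17.6 µV.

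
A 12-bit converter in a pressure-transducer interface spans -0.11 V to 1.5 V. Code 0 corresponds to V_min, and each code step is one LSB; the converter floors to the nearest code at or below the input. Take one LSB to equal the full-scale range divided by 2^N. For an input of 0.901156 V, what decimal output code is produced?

Full-scale range = 1.5 V − (-0.11 V) = 1.61 V. LSB = 1.61 V / 2^12 ≈ 393.1 µV.
V_in − V_min = 0.901156 − (-0.11) = 1.011156 V.
Divide by LSB: 1.011156 × 4096/1.61 = 2572.4814.
Truncating gives code 2572.

2572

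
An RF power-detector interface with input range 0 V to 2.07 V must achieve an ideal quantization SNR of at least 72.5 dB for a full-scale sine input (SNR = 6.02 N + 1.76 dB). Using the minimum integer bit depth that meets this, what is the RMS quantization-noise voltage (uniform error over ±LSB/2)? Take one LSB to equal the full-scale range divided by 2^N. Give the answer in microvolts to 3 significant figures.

Span = 2.07 V.
6.02 N + 1.76 ≥ 72.5 gives N ≥ 11.751, so the minimum integer is 12.
One LSB is 2.07 V / 4096 = 0.50537 mV.
σ_q = LSB/√12 = 0.50537 mV/3.4641 = 146 µV.

146 µV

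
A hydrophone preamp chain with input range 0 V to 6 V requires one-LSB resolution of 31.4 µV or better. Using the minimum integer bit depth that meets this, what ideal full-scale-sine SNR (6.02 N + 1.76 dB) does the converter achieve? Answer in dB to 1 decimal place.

110.1 dB

Range is 6 V.
Need 2^N ≥ 6 V / 31.4 µV = 191100 → N_min = 18.
6.02(18) + 1.76 = 110.12 dB.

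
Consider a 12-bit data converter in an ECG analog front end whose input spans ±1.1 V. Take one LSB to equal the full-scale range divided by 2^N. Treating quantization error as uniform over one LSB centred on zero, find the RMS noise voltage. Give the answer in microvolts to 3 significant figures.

155 µV

Range = 1.1 − (-1.1) = 2.2 V.
LSB = 2.2 V ÷ 2^12 = 2.2/4096 V = 0.53711 mV.
V_rms = LSB/√12 = 0.53711 mV / √12 = 155 µV.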